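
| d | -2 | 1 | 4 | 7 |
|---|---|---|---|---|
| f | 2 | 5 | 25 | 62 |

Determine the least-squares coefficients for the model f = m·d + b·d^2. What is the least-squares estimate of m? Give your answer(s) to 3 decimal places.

m = 1.847

The normal system AᵀA·[m, b]ᵀ = Aᵀf is [[70, 400]; [400, 2674]]·[m, b]ᵀ = [535, 3451]ᵀ.
det = 70·2674 − 400² = 27180.
m = (535·2674 − 400·3451)/27180 = 1673/906; b = (70·3451 − 400·535)/27180 = 919/906.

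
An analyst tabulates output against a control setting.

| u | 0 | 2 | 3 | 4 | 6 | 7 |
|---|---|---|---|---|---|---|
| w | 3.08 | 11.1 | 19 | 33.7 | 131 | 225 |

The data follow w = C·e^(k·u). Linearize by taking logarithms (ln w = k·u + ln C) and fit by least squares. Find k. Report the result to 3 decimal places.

k = 0.615

With ln wᵢ as the transformed response and uᵢ as the regressor:
XᵀX = [[114.0000, 22.0000]; [22.0000, 6]], rhs = [94.8811, 20.2851]ᵀ  (here Σu = 22.0000, Σ(u)² = 114.0000, Σln w = 20.2851, Σu·ln w = 94.8811).
Solving (det = 200.0000): k = 0.61507, ln C = 1.12559.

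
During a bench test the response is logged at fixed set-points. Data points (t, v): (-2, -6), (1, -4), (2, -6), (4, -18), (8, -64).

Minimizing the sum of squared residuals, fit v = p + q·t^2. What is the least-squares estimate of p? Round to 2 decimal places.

p = -2.49

Sums needed: Σ1 = 5, Σt^2 = 89, Σt^2·t^2 = 4385.
For Mᵀv: Σv = -98, Σt^2·v = -4436.
Determinant 5·4385 − 89² = 14004.
p = ((-98)·4385 − 89·(-4436))/14004 = -5821/2334; q = (5·(-4436) − 89·(-98))/14004 = -2243/2334.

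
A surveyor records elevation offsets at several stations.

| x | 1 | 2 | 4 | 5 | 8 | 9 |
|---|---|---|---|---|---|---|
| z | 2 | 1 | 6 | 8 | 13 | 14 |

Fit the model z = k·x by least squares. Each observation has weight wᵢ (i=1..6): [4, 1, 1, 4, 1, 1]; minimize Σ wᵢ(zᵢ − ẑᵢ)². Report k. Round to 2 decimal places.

k = 1.58

The normal system AᵀWA·[k]ᵀ = AᵀWz is [[269]]·[k]ᵀ = [424]ᵀ.
Hence k = 424 / 269 ≈ 1.57621.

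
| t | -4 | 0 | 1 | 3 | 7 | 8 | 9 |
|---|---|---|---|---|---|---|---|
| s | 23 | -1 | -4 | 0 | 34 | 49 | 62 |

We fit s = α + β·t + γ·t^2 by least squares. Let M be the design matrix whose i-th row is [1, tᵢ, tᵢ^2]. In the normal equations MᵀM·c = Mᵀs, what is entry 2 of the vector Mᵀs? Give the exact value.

1092

Entry 2 ↔ basis t, so (Mᵀs)_{2} = Σᵢ (t)·sᵢ = (-4)·(23) + (0)·(-1) + (1)·(-4) + (3)·(0) + (7)·(34) + (8)·(49) + (9)·(62) = 1092.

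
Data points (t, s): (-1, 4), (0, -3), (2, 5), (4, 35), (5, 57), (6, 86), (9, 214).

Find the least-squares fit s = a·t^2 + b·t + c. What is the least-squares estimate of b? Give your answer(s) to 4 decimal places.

b = -3.0399

Normal-equation sums: Σt^2·t^2 = 8755, Σt^2·t = 1141, Σt^2 = 163, Σt·t = 163, Σt = 25, Σ1 = 7.
Moment sums: Σt^2·s = 22439, Σt·s = 2873, Σs = 398.
Row-reducing yields a = 31051/10356, b = -31481/10356, c = -5450/2589.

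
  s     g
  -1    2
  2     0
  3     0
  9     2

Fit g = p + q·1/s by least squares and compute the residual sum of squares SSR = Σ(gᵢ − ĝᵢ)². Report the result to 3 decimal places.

The normal equations are: 4·p + (-1/18)·q = 4;  (-1/18)·p + (445/324)·q = -16/9.
(Σ1 = 4, Σ1/s = -1/18, Σ1/s·1/s = 445/324, Σg = 4, Σ1/s·g = -16/9.)
det = 4·(445/324) − (-1/18)² = 593/108.
p = (4·(445/324) − (-1/18)·(-16/9))/(593/108) = 1748/1779; q = (4·(-16/9) − (-1/18)·4)/(593/108) = -744/593.
Residuals: -422/1779, -632/1779, -1004/1779, 686/593; SSR = 3272/1779.

SSR = 1.839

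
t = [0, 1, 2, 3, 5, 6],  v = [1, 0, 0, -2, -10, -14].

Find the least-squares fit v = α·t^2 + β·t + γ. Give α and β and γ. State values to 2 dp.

α = -0.49, β = 0.40, γ = 0.77

Setting ∂/∂α … = 0 gives: 2019·α + 377·β + 75·γ = -772;  377·α + 75·β + 17·γ = -140;  75·α + 17·β + 6·γ = -25.
(Σt^2·t^2 = 2019, Σt^2·t = 377, Σt^2 = 75, Σt·t = 75, Σt = 17, Σ1 = 6, Σt^2·v = -772, Σt·v = -140, Σv = -25.)
Inverting the 3×3 Gram matrix, [α, β, γ]ᵀ = [-17/35, 2/5, 27/35]ᵀ.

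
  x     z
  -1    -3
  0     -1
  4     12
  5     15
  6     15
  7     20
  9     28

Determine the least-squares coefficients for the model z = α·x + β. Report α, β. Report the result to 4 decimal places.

Sums needed: Σx·x = 208, Σx = 30, Σ1 = 7.
For Aᵀz: Σx·z = 608, Σz = 86.
Eliminating β: 7·(row 1) − 30·(row 2) gives 556·α = 7·608 − 30·86 = 1676, so α = 419/139.
Then β = (86 − 30·(419/139))/7 = -88/139.

α = 3.0144, β = -0.6331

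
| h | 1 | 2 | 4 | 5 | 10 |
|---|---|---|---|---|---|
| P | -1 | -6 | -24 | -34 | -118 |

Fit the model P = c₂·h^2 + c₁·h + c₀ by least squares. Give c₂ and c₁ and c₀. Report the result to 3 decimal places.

c₂ = -0.921, c₁ = -2.884, c₀ = 2.992

Compute the Gram sums: Σh^2·h^2 = 10898, Σh^2·h = 1198, Σh^2 = 146, Σh·h = 146, Σh = 22, Σ1 = 5.
Right-hand side: Σh^2·P = -13059, Σh·P = -1459, ΣP = -183.
Inverting the 3×3 Gram matrix, [c₂, c₁, c₀]ᵀ = [-973/1056, -1015/352, 395/132]ᵀ.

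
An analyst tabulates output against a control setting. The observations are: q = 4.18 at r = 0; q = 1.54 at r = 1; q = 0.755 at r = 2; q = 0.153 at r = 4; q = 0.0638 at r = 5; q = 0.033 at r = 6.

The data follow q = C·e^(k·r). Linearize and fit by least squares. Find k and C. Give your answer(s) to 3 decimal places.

k = -0.803, C = 3.792

With ln qᵢ as the transformed response and rᵢ as the regressor:
Σr = 18.0000, Σ(r)² = 82.0000, Σln q = -6.4595, Σr·ln q = -41.8671.
Equations: 82.0000·k + 18.0000·ln C = -41.8671;  18.0000·k + 6·ln C = -6.4595.
Solving (det = 168.0000): k = -0.80316, ln C = 1.33290, so C = exp(1.33290) = 3.79202.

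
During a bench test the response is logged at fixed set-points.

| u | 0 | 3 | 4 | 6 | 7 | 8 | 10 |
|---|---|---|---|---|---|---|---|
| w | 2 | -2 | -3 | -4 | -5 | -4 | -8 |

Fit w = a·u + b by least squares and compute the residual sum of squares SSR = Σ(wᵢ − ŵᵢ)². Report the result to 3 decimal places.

The normal equations are: 274·a + 38·b = -189;  38·a + 7·b = -24.
Δ = 274·7 − 38² = 474.
a = ((-189)·7 − 38·(-24))/474 = -137/158; b = (274·(-24) − 38·(-189))/474 = 101/79.
Residuals: 57/79, -107/158, -64/79, -6/79, -33/158, 131/79, -48/79; SSR = 759/158.

SSR = 4.804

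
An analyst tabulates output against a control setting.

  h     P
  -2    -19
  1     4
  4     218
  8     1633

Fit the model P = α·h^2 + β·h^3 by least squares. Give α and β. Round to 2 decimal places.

α = 1.61, β = 2.99

From the data, Σh^2·h^2 = 4369, Σh^2·h^3 = 33761, Σh^3·h^3 = 266305.
Right-hand side: Σh^2·P = 107928, Σh^3·P = 850204.
Determinant 4369·266305 − 33761² = 23681424.
α = (107928·266305 − 33761·850204)/23681424 = 731323/455412; β = (4369·850204 − 33761·107928)/23681424 = 17696017/5920356.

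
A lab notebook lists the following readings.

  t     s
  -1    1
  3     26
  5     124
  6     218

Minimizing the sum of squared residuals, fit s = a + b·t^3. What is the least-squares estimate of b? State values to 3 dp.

b = 1.003

Sums needed: Σ1 = 4, Σt^3 = 367, Σt^3·t^3 = 63011.
Moment sums: Σs = 369, Σt^3·s = 63289.
So XᵀX·[a, b]ᵀ = Xᵀs: [[4, 367]; [367, 63011]]·[a, b]ᵀ = [369, 63289]ᵀ.
det = 4·63011 − 367² = 117355.
a = (369·63011 − 367·63289)/117355 = 3428/16765; b = (4·63289 − 367·369)/117355 = 16819/16765.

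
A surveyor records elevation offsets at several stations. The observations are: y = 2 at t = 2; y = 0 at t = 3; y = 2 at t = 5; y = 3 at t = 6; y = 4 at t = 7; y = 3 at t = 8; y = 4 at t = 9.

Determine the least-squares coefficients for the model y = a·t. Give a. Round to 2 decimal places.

Entries of MᵀM: Σt·t = 268.
Right-hand side: Σt·y = 120.
a = 120/268 = 0.447761.

a = 0.45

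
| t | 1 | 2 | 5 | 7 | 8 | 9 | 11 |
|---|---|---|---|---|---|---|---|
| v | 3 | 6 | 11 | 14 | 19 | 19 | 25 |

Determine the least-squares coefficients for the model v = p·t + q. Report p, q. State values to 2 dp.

The normal system AᵀA·[p, q]ᵀ = Aᵀv is [[345, 43]; [43, 7]]·[p, q]ᵀ = [766, 97]ᵀ.
Eliminating q: 7·(row 1) − 43·(row 2) gives 566·p = 7·766 − 43·97 = 1191, so p = 1191/566.
Then q = (97 − 43·(1191/566))/7 = 527/566.

p = 2.10, q = 0.93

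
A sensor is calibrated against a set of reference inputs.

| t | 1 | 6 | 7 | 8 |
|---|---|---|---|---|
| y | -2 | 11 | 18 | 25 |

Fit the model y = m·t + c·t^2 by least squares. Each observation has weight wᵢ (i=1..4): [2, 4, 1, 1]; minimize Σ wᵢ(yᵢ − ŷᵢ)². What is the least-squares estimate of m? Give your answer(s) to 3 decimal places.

With design matrix A, AᵀWA = [[259, 1721]; [1721, 11683]] and AᵀWy = [586, 4062]ᵀ.
det = 259·11683 − 1721² = 64056.
m = (586·11683 − 1721·4062)/64056 = -18058/8007; c = (259·4062 − 1721·586)/64056 = 5444/8007.

m = -2.255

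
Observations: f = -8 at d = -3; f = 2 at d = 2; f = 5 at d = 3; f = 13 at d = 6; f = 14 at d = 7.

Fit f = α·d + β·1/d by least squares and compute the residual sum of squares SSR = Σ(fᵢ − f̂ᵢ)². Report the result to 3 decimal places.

SSR = 7.889

With design matrix A, AᵀA = [[107, 5]; [5, 51/98]] and Aᵀf = [219, 19/2]ᵀ.
det = 107·(51/98) − 5² = 3007/98.
α = (219·(51/98) − 5·(19/2))/(3007/98) = 6514/3007; β = (107·(19/2) − 5·219)/(3007/98) = -7693/3007.
Residuals: -685/291, -6335/6014, -188/291, 7735/18042, -2401/3007; SSR = 47447/6014.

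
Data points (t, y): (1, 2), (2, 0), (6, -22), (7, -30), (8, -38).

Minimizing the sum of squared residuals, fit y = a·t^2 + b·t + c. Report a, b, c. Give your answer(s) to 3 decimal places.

Entries of MᵀM: Σt^2·t^2 = 7810, Σt^2·t = 1080, Σt^2 = 154, Σt·t = 154, Σt = 24, Σ1 = 5.
And Σt^2·y = -4692, Σt·y = -644, Σy = -88.
So MᵀM·[a, b, c]ᵀ = Mᵀy: [[7810, 1080, 154]; [1080, 154, 24]; [154, 24, 5]]·[a, b, c]ᵀ = [-4692, -644, -88]ᵀ.
Row-reducing yields a = -1706/3559, b = -5342/3559, c = 15548/3559.

a = -0.479, b = -1.501, c = 4.369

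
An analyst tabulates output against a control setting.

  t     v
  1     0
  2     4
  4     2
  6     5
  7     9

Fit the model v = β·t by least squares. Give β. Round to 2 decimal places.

β = 1.03

Compute the Gram sums: Σt·t = 106.
Right-hand side: Σt·v = 109.
So XᵀX·[β]ᵀ = Xᵀv: [[106]]·[β]ᵀ = [109]ᵀ.
Hence β = 109 / 106 ≈ 1.0283.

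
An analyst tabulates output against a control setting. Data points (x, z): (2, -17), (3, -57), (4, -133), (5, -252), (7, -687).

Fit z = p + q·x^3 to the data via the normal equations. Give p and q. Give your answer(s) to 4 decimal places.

The normal system AᵀA·[p, q]ᵀ = Aᵀz is [[5, 567]; [567, 138163]]·[p, q]ᵀ = [-1146, -277328]ᵀ.
Determinant 5·138163 − 567² = 369326.
p = ((-1146)·138163 − 567·(-277328))/369326 = -544911/184663; q = (5·(-277328) − 567·(-1146))/369326 = -368429/184663.

p = -2.9508, q = -1.9951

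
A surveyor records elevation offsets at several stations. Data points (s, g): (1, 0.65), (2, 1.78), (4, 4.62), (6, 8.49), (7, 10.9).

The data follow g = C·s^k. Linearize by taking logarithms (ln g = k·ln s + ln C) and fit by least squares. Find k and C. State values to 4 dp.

k = 1.4381, C = 0.6490

Linearized form: ln g = k·ln s + ln C. From the 5 transformed points,
Σln s = 5.8171, Σ(ln s)² = 9.3992, Σln g = 6.2039, Σln s·ln g = 11.0019.
Equations: 9.3992·k + 5.8171·ln C = 11.0019;  5.8171·k + 5·ln C = 6.2039.
Solving (det = 13.1574): k = 1.43806, ln C = -0.43229, so C = exp(-0.43229) = 0.64902.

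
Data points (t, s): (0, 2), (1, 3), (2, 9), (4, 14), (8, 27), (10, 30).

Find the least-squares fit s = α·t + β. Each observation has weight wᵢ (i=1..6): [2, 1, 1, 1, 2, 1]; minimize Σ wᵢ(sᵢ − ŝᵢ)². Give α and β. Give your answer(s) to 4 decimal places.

α = 3.0011, β = 1.8704

Sums needed: Σwᵢ·t·t = 249, Σwᵢ·t = 33, Σwᵢ·1 = 8.
And Σwᵢ·t·s = 809, Σwᵢ·s = 114.
So MᵀWM·[α, β]ᵀ = MᵀWs: [[249, 33]; [33, 8]]·[α, β]ᵀ = [809, 114]ᵀ.
Eliminating β: 8·(row 1) − 33·(row 2) gives 903·α = 8·809 − 33·114 = 2710, so α = 2710/903.
Then β = (114 − 33·(2710/903))/8 = 563/301.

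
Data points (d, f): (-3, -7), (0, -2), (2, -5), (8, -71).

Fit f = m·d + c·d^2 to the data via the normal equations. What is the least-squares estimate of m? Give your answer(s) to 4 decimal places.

Entries of XᵀX: Σd·d = 77, Σd·d^2 = 493, Σd^2·d^2 = 4193.
Moment sums: Σd·f = -557, Σd^2·f = -4627.
So XᵀX·[m, c]ᵀ = Xᵀf: [[77, 493]; [493, 4193]]·[m, c]ᵀ = [-557, -4627]ᵀ.
det = 77·4193 − 493² = 79812.
m = ((-557)·4193 − 493·(-4627))/79812 = -9065/13302; c = (77·(-4627) − 493·(-557))/79812 = -13613/13302.

m = -0.6815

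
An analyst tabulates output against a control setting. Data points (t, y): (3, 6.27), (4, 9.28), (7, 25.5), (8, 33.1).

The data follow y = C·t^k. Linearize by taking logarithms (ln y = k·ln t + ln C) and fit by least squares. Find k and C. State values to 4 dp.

k = 1.7152, C = 0.9128

Let Y = ln y. Fitting Y = k·ln t + ln C by least squares:
AᵀA = [[11.2394, 6.5103]; [6.5103, 4]], rhs = [18.6845, 10.8018]ᵀ  (here Σln t = 6.5103, Σ(ln t)² = 11.2394, Σln y = 10.8018, Σln t·ln y = 18.6845).
Slope k = (n·Σln t·ln y − Σln t·Σln y)/(n·Σ(ln t)² − (Σln t)²) = (4·18.6845 − 6.5103·10.8018)/2.5742 = 1.71524; ln C = (Σln y − k·Σln t)/n = -0.09120, so C = exp(-0.09120) = 0.91283.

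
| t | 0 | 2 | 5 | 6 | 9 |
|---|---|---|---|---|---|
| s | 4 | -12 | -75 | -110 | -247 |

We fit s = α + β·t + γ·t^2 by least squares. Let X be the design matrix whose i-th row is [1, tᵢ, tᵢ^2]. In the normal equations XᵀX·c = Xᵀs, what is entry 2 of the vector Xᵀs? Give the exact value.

-3282

Entry 2 ↔ basis t, so (Xᵀs)_{2} = Σᵢ (t)·sᵢ = (0)·(4) + (2)·(-12) + (5)·(-75) + (6)·(-110) + (9)·(-247) = -3282.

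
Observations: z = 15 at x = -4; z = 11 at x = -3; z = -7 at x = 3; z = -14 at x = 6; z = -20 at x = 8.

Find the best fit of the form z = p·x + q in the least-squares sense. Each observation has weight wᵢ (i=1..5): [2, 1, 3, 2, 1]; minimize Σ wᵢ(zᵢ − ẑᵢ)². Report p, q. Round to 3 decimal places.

p = -2.905, q = 2.698

Sums needed: Σwᵢ·x·x = 204, Σwᵢ·x = 18, Σwᵢ·1 = 9.
For MᵀWz: Σwᵢ·x·z = -544, Σwᵢ·z = -28.
det = 204·9 − 18² = 1512.
p = ((-544)·9 − 18·(-28))/1512 = -61/21; q = (204·(-28) − 18·(-544))/1512 = 170/63.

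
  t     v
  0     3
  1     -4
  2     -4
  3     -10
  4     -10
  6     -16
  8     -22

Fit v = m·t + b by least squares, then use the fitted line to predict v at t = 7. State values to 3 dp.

Forming AᵀA = [[130, 24]; [24, 7]] and Aᵀv = [-354, -63]ᵀ gives AᵀA·[m, b]ᵀ = Aᵀv.
Determinant 130·7 − 24² = 334.
m = ((-354)·7 − 24·(-63))/334 = -483/167; b = (130·(-63) − 24·(-354))/334 = 153/167.
At t = 7: v̂ = (-483/167)·(7) + (153/167)·(1) = -3228/167.

v̂ = -19.329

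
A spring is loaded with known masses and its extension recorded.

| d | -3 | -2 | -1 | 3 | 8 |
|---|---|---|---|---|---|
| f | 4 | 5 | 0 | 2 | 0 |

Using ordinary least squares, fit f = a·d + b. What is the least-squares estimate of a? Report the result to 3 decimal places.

a = -0.329

Entries of MᵀM: Σd·d = 87, Σd = 5, Σ1 = 5.
For Mᵀf: Σd·f = -16, Σf = 11.
Δ = 87·5 − 5² = 410.
a = ((-16)·5 − 5·11)/410 = -27/82; b = (87·11 − 5·(-16))/410 = 1037/410.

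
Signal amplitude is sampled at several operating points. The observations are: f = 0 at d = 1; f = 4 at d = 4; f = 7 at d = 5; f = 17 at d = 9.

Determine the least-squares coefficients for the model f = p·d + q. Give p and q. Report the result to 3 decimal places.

Normal-equation sums: Σd·d = 123, Σd = 19, Σ1 = 4.
Moment sums: Σd·f = 204, Σf = 28.
So MᵀM·[p, q]ᵀ = Mᵀf: [[123, 19]; [19, 4]]·[p, q]ᵀ = [204, 28]ᵀ.
Δ = 123·4 − 19² = 131.
p = (204·4 − 19·28)/131 = 284/131; q = (123·28 − 19·204)/131 = -432/131.

p = 2.168, q = -3.298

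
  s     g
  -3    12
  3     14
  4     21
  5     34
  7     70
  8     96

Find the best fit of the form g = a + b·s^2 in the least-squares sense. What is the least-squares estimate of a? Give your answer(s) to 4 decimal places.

a = -1.8260

Compute the Gram sums: Σ1 = 6, Σs^2 = 172, Σs^2·s^2 = 7540.
And Σg = 247, Σs^2·g = 10994.
MᵀM·[a, b]ᵀ = Mᵀg becomes [[6, 172]; [172, 7540]]·[a, b]ᵀ = [247, 10994]ᵀ.
Determinant 6·7540 − 172² = 15656.
a = (247·7540 − 172·10994)/15656 = -7147/3914; b = (6·10994 − 172·247)/15656 = 2935/1957.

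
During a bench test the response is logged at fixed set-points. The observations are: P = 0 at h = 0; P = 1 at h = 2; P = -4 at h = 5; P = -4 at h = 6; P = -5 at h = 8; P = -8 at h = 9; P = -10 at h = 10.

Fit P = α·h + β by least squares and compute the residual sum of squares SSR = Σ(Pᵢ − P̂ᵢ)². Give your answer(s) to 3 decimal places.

From the data, Σh·h = 310, Σh = 40, Σ1 = 7.
Moment sums: Σh·P = -254, ΣP = -30.
So AᵀA·[α, β]ᵀ = AᵀP: [[310, 40]; [40, 7]]·[α, β]ᵀ = [-254, -30]ᵀ.
Determinant 310·7 − 40² = 570.
α = ((-254)·7 − 40·(-30))/570 = -289/285; β = (310·(-30) − 40·(-254))/570 = 86/57.
Residuals: -86/57, 433/285, -25/57, 164/285, 457/285, -109/285, -26/19; SSR = 2764/285.

SSR = 9.698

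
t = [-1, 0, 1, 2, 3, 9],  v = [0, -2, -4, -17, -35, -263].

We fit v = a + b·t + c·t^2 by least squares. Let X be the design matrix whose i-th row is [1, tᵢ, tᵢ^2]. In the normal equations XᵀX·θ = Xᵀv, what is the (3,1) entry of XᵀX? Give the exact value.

Row 3 ↔ basis t^2, column 1 ↔ basis 1, so (XᵀX)_{3,1} = Σᵢ t^2 = (1)·(1) + (0)·(1) + (1)·(1) + (4)·(1) + (9)·(1) + (81)·(1) = 96.

96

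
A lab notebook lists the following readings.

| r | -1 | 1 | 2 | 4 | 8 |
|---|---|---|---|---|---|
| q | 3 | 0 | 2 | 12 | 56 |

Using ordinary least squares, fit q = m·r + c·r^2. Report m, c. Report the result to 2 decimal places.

Sums needed: Σr·r = 86, Σr·r^2 = 584, Σr^2·r^2 = 4370.
For Xᵀq: Σr·q = 497, Σr^2·q = 3787.
XᵀX·[m, c]ᵀ = Xᵀq becomes [[86, 584]; [584, 4370]]·[m, c]ᵀ = [497, 3787]ᵀ.
Δ = 86·4370 − 584² = 34764.
m = (497·4370 − 584·3787)/34764 = -19859/17382; c = (86·3787 − 584·497)/34764 = 17717/17382.

m = -1.14, c = 1.02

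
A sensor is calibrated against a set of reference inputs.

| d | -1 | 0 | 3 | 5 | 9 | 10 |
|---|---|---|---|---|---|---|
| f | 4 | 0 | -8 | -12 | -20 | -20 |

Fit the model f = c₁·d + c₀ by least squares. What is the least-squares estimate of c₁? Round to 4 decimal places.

Compute the Gram sums: Σd·d = 216, Σd = 26, Σ1 = 6.
Moment sums: Σd·f = -468, Σf = -56.
Normal equations: [[216, 26]; [26, 6]]·[c₁, c₀]ᵀ = [-468, -56]ᵀ.
Determinant 216·6 − 26² = 620.
c₁ = ((-468)·6 − 26·(-56))/620 = -338/155; c₀ = (216·(-56) − 26·(-468))/620 = 18/155.

c₁ = -2.1806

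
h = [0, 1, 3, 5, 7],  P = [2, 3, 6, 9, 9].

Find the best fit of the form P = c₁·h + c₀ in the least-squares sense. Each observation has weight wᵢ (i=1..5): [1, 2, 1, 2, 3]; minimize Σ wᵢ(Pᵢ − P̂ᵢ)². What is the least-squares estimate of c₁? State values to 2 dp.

c₁ = 1.05

Sums needed: Σwᵢ·h·h = 208, Σwᵢ·h = 36, Σwᵢ·1 = 9.
Right-hand side: Σwᵢ·h·P = 303, Σwᵢ·P = 59.
AᵀWA·[c₁, c₀]ᵀ = AᵀWP becomes [[208, 36]; [36, 9]]·[c₁, c₀]ᵀ = [303, 59]ᵀ.
det = 208·9 − 36² = 576.
c₁ = (303·9 − 36·59)/576 = 67/64; c₀ = (208·59 − 36·303)/576 = 341/144.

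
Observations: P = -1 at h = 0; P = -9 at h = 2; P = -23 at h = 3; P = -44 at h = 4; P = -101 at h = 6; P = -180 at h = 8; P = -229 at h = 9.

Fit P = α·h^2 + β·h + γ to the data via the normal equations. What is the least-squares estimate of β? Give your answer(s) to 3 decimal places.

From the data, Σh^2·h^2 = 12306, Σh^2·h = 1556, Σh^2 = 210, Σh·h = 210, Σh = 32, Σ1 = 7.
Right-hand side: Σh^2·P = -34652, Σh·P = -4370, ΣP = -587.
AᵀA·[α, β, γ]ᵀ = AᵀP becomes [[12306, 1556, 210]; [1556, 210, 32]; [210, 32, 7]]·[α, β, γ]ᵀ = [-34652, -4370, -587]ᵀ.
Solving the 3×3 system (Gaussian elimination) gives α = -141089/48041, β = 6871/6863, γ = -15783/48041.

β = 1.001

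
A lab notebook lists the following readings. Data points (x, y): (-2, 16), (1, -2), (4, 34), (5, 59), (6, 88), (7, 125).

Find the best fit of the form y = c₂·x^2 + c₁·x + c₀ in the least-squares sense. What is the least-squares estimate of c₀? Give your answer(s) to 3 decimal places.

c₀ = -2.048

Compute the Gram sums: Σx^2·x^2 = 4595, Σx^2·x = 741, Σx^2 = 131, Σx·x = 131, Σx = 21, Σ1 = 6.
For Mᵀy: Σx^2·y = 11374, Σx·y = 1800, Σy = 320.
So MᵀM·[c₂, c₁, c₀]ᵀ = Mᵀy: [[4595, 741, 131]; [741, 131, 21]; [131, 21, 6]]·[c₂, c₁, c₀]ᵀ = [11374, 1800, 320]ᵀ.
Solving the 3×3 system (Gaussian elimination) gives c₂ = 36103/11968, c₁ = -35841/11968, c₀ = -383/187.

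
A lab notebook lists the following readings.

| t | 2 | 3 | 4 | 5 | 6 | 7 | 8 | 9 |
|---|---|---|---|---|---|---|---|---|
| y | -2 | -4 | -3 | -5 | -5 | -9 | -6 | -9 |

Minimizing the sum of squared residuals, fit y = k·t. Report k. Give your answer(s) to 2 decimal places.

k = -0.97

Compute the Gram sums: Σt·t = 284.
Right-hand side: Σt·y = -275.
So MᵀM·[k]ᵀ = Mᵀy: [[284]]·[k]ᵀ = [-275]ᵀ.
k = (-275)/284 = -0.96831.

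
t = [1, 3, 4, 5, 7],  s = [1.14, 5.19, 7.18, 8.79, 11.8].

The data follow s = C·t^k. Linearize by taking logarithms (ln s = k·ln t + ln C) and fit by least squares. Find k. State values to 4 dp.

k = 1.2254

Taking logs, ln s = k·ln t + ln C, so regress ln s on ln t.
Σln t = 6.0403, Σ(ln t)² = 9.5056, Σln s = 8.3908, Σln t·ln s = 12.8429.
Normal system: [[9.5056, 6.0403]; [6.0403, 5]]·[k, ln C]ᵀ = [12.8429, 8.3908]ᵀ.
Solving (det = 11.0434): k = 1.22536, ln C = 0.19785.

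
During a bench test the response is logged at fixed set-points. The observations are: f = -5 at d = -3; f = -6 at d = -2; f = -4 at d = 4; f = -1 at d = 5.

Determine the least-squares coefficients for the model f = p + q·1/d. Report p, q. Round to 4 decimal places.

p = -3.5660, q = 4.5290

Setting ∂/∂p … = 0 gives: 4·p + (-23/60)·q = -16;  (-23/60)·p + (1669/3600)·q = 52/15.
Determinant 4·(1669/3600) − (-23/60)² = 683/400.
p = ((-16)·(1669/3600) − (-23/60)·(52/15))/(683/400) = -21920/6147; q = (4·(52/15) − (-23/60)·(-16))/(683/400) = 9280/2049.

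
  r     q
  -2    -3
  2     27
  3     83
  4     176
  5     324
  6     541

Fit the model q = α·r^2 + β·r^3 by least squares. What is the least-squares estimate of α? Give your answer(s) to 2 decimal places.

α = 3.06

From the data, Σr^2·r^2 = 2290, Σr^2·r^3 = 12168, Σr^3·r^3 = 67234.
Moment sums: Σr^2·q = 31235, Σr^3·q = 171101.
So MᵀM·[α, β]ᵀ = Mᵀq: [[2290, 12168]; [12168, 67234]]·[α, β]ᵀ = [31235, 171101]ᵀ.
Eliminating β: 67234·(row 1) − 12168·(row 2) gives 5905636·α = 67234·31235 − 12168·171101 = 18097022, so α = 9048511/2952818.
Then β = (171101 − 12168·(9048511/2952818))/67234 = 5876905/2952818.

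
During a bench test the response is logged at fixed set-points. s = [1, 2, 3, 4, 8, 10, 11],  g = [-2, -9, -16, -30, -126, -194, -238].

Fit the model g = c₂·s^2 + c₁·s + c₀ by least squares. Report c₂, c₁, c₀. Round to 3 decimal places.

Entries of MᵀM: Σs^2·s^2 = 29091, Σs^2·s = 2943, Σs^2 = 315, Σs·s = 315, Σs = 39, Σ1 = 7.
Moment sums: Σs^2·g = -56924, Σs·g = -5754, Σg = -615.
Row-reducing yields c₂ = -821/408, c₁ = 263/408, c₀ = -61/68.

c₂ = -2.012, c₁ = 0.645, c₀ = -0.897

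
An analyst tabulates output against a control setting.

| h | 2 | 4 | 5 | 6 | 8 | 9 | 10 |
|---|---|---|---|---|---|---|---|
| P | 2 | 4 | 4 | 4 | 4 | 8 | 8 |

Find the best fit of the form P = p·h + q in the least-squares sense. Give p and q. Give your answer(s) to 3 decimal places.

Normal-equation sums: Σh·h = 326, Σh = 44, Σ1 = 7.
Right-hand side: Σh·P = 248, ΣP = 34.
Normal equations: [[326, 44]; [44, 7]]·[p, q]ᵀ = [248, 34]ᵀ.
Determinant 326·7 − 44² = 346.
p = (248·7 − 44·34)/346 = 120/173; q = (326·34 − 44·248)/346 = 86/173.

p = 0.694, q = 0.497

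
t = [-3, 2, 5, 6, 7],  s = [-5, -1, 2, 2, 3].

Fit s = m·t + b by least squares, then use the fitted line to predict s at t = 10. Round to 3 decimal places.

AᵀA·[m, b]ᵀ = Aᵀs reads: 123·m + 17·b = 56;  17·m + 5·b = 1.
(Σt·t = 123, Σt = 17, Σ1 = 5, Σt·s = 56, Σs = 1.)
Eliminating b: 5·(row 1) − 17·(row 2) gives 326·m = 5·56 − 17·1 = 263, so m = 263/326.
Then b = (1 − 17·(263/326))/5 = -829/326.
At t = 10: ŝ = (263/326)·(10) + (-829/326)·(1) = 1801/326.

ŝ = 5.525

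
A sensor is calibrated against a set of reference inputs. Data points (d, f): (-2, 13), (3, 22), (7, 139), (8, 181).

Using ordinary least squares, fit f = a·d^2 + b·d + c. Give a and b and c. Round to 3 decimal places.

a = 2.998, b = -1.103, c = -1.285

The normal system MᵀM·[a, b, c]ᵀ = Mᵀf is [[6594, 874, 126]; [874, 126, 16]; [126, 16, 4]]·[a, b, c]ᵀ = [18645, 2461, 355]ᵀ.
Row-reducing yields a = 15501/5170, b = -570/517, c = -302/235.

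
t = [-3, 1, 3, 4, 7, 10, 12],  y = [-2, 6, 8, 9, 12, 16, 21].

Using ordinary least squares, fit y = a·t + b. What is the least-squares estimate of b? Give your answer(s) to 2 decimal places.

b = 3.20

Entries of XᵀX: Σt·t = 328, Σt = 34, Σ1 = 7.
For Xᵀy: Σt·y = 568, Σy = 70.
XᵀX·[a, b]ᵀ = Xᵀy becomes [[328, 34]; [34, 7]]·[a, b]ᵀ = [568, 70]ᵀ.
Eliminating b: 7·(row 1) − 34·(row 2) gives 1140·a = 7·568 − 34·70 = 1596, so a = 7/5.
Then b = (70 − 34·(7/5))/7 = 16/5.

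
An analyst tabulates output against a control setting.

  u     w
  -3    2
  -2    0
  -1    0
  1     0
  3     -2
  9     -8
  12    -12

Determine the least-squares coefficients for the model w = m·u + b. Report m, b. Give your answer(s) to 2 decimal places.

AᵀA·[m, b]ᵀ = Aᵀw reads: 249·m + 19·b = -228;  19·m + 7·b = -20.
(Σu·u = 249, Σu = 19, Σ1 = 7, Σu·w = -228, Σw = -20.)
Δ = 249·7 − 19² = 1382.
m = ((-228)·7 − 19·(-20))/1382 = -608/691; b = (249·(-20) − 19·(-228))/1382 = -324/691.

m = -0.88, b = -0.47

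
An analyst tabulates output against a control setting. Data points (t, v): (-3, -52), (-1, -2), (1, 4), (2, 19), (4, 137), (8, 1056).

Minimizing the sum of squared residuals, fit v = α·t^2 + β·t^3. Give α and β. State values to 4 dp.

α = 0.4154, β = 2.0112

Compute the Gram sums: Σt^2·t^2 = 4451, Σt^2·t^3 = 33581, Σt^3·t^3 = 267035.
Moment sums: Σt^2·v = 69386, Σt^3·v = 551002.
Eliminating β: 267035·(row 1) − 33581·(row 2) gives 60889224·α = 267035·69386 − 33581·551002 = 25292348, so α = 6323087/15222306.
Then β = (551002 − 33581·(6323087/15222306))/267035 = 30614659/15222306.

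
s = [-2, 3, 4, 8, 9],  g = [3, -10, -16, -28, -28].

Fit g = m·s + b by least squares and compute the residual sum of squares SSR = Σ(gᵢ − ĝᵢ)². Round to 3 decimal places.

The normal system XᵀX·[m, b]ᵀ = Xᵀg is [[174, 22]; [22, 5]]·[m, b]ᵀ = [-576, -79]ᵀ.
Eliminating b: 5·(row 1) − 22·(row 2) gives 386·m = 5·(-576) − 22·(-79) = -1142, so m = -571/193.
Then b = ((-79) − 22·(-571/193))/5 = -537/193.
Residuals: -26/193, 320/193, -267/193, -299/193, 272/193; SSR = 1750/193.

SSR = 9.067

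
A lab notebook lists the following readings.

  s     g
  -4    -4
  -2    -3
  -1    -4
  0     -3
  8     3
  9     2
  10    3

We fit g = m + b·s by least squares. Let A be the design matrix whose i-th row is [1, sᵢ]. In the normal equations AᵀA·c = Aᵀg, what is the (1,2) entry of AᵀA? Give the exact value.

20

Row 1 ↔ basis 1, column 2 ↔ basis s, so (AᵀA)_{1,2} = Σᵢ s = (1)·(-4) + (1)·(-2) + (1)·(-1) + (1)·(0) + (1)·(8) + (1)·(9) + (1)·(10) = 20.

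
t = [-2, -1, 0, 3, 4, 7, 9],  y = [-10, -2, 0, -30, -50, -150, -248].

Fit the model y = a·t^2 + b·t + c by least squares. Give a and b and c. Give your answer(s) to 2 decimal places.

With design matrix M, MᵀM = [[9316, 1154, 160]; [1154, 160, 20]; [160, 20, 7]] and Mᵀy = [-28550, -3550, -490]ᵀ.
Row-reducing yields a = -55675/18753, b = -44375/56259, c = 910/8037.

a = -2.97, b = -0.79, c = 0.11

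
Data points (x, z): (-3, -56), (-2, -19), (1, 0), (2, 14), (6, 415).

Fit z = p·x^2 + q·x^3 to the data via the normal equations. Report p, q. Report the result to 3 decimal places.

p = -0.368, q = 1.982

From the data, Σx^2·x^2 = 1410, Σx^2·x^3 = 7534, Σx^3·x^3 = 47514.
And Σx^2·z = 14416, Σx^3·z = 91416.
Eliminating q: 47514·(row 1) − 7534·(row 2) gives 10233584·p = 47514·14416 − 7534·91416 = -3766320, so p = -235395/639599.
Then q = (91416 − 7534·(-235395/639599))/47514 = 1267901/639599.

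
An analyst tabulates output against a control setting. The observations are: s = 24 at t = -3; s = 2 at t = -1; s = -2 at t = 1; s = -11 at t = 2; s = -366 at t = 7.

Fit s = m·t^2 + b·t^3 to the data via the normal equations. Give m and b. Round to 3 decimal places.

m = -0.391, b = -1.011

Entries of XᵀX: Σt^2·t^2 = 2500, Σt^2·t^3 = 16596, Σt^3·t^3 = 118444.
For Xᵀs: Σt^2·s = -17762, Σt^3·s = -126278.
XᵀX·[m, b]ᵀ = Xᵀs becomes [[2500, 16596]; [16596, 118444]]·[m, b]ᵀ = [-17762, -126278]ᵀ.
Eliminating b: 118444·(row 1) − 16596·(row 2) gives 20682784·m = 118444·(-17762) − 16596·(-126278) = -8092640, so m = -252895/646337.
Then b = ((-126278) − 16596·(-252895/646337))/118444 = -1307303/1292674.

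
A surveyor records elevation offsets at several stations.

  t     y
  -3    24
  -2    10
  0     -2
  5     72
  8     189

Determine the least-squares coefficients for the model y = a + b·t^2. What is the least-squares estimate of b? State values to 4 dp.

b = 2.9866

Entries of XᵀX: Σ1 = 5, Σt^2 = 102, Σt^2·t^2 = 4818.
Right-hand side: Σy = 293, Σt^2·y = 14152.
Normal equations: [[5, 102]; [102, 4818]]·[a, b]ᵀ = [293, 14152]ᵀ.
Determinant 5·4818 − 102² = 13686.
a = (293·4818 − 102·14152)/13686 = -5305/2281; b = (5·14152 − 102·293)/13686 = 20437/6843.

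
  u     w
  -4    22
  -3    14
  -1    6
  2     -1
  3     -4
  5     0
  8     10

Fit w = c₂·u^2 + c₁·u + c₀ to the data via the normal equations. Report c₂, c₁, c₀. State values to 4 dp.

Forming XᵀX = [[5156, 580, 128]; [580, 128, 10]; [128, 10, 7]] and Xᵀw = [1084, -70, 47]ᵀ gives XᵀX·[c₂, c₁, c₀]ᵀ = Xᵀw.
Row-reducing yields c₂ = 3889/7896, c₁ = -23105/7896, c₀ = 355/188.

c₂ = 0.4925, c₁ = -2.9262, c₀ = 1.8883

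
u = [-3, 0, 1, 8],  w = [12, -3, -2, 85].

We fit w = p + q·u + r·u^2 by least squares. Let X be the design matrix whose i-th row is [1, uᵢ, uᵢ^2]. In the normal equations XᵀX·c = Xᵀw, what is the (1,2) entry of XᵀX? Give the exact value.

6

Row 1 ↔ basis 1, column 2 ↔ basis u, so (XᵀX)_{1,2} = Σᵢ u = (1)·(-3) + (1)·(0) + (1)·(1) + (1)·(8) = 6.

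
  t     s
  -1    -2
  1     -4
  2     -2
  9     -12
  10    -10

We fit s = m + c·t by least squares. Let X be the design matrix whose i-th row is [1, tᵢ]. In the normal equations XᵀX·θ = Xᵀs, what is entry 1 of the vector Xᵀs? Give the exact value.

-30

Entry 1 ↔ basis 1, so (Xᵀs)_{1} = Σᵢ sᵢ = (1)·(-2) + (1)·(-4) + (1)·(-2) + (1)·(-12) + (1)·(-10) = -30.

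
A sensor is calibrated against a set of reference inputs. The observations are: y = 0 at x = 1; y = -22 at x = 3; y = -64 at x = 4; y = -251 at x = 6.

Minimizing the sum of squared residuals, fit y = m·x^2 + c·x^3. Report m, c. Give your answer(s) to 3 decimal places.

m = 1.995, c = -1.495

Sums needed: Σx^2·x^2 = 1634, Σx^2·x^3 = 9044, Σx^3·x^3 = 51482.
And Σx^2·y = -10258, Σx^3·y = -58906.
AᵀA·[m, c]ᵀ = Aᵀy becomes [[1634, 9044]; [9044, 51482]]·[m, c]ᵀ = [-10258, -58906]ᵀ.
Δ = 1634·51482 − 9044² = 2327652.
m = ((-10258)·51482 − 9044·(-58906))/2327652 = 386959/193971; c = (1634·(-58906) − 9044·(-10258))/2327652 = -15259/10209.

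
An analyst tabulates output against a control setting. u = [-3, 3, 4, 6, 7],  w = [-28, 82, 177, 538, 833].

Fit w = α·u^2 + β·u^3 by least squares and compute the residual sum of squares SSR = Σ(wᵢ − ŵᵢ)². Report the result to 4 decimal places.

SSR = 6.1248

AᵀA·[α, β]ᵀ = Aᵀw reads: 4115·α + 25607·β = 63503;  25607·α + 169859·β = 416225.
Eliminating β: 169859·(row 1) − 25607·(row 2) gives 43251336·α = 169859·63503 − 25607·416225 = 128282502, so α = 21380417/7208556.
Then β = (416225 − 25607·(21380417/7208556))/169859 = 14440759/7208556.
Residuals: -363569/600713, 1462891/1201426, 801597/600713, -891319/600713, 651063/1201426; SSR = 7358499/1201426.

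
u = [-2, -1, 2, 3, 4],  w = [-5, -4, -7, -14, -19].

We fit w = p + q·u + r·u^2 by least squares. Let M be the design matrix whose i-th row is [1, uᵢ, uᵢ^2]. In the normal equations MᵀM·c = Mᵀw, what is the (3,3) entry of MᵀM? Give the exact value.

Row 3 ↔ basis u^2, column 3 ↔ basis u^2, so (MᵀM)_{3,3} = Σᵢ (u^2)·(u^2) = (4)·(4) + (1)·(1) + (4)·(4) + (9)·(9) + (16)·(16) = 370.

370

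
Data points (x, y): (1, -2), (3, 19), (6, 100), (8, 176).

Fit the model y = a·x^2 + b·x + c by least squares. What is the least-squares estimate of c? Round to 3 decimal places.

Setting ∂/∂a … = 0 gives: 5474·a + 756·b + 110·c = 15033;  756·a + 110·b + 18·c = 2063;  110·a + 18·b + 4·c = 293.
Inverting the 3×3 Gram matrix, [a, b, c]ᵀ = [11/4, 107/116, -757/116]ᵀ.

c = -6.526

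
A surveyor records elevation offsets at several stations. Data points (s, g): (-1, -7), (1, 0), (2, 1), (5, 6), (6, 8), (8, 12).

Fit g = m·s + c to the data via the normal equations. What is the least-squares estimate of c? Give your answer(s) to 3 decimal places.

c = -3.545

Entries of AᵀA: Σs·s = 131, Σs = 21, Σ1 = 6.
For Aᵀg: Σs·g = 183, Σg = 20.
Normal equations: [[131, 21]; [21, 6]]·[m, c]ᵀ = [183, 20]ᵀ.
Determinant 131·6 − 21² = 345.
m = (183·6 − 21·20)/345 = 226/115; c = (131·20 − 21·183)/345 = -1223/345.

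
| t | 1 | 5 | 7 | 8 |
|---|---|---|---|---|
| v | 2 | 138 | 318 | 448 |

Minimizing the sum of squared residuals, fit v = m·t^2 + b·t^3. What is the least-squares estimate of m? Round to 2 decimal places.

Entries of MᵀM: Σt^2·t^2 = 7123, Σt^2·t^3 = 52701, Σt^3·t^3 = 395419.
Right-hand side: Σt^2·v = 47706, Σt^3·v = 355702.
Determinant 7123·395419 − 52701² = 39174136.
m = (47706·395419 − 52701·355702)/39174136 = 202068/67079; b = (7123·355702 − 52701·47706)/39174136 = 33410/67079.

m = 3.01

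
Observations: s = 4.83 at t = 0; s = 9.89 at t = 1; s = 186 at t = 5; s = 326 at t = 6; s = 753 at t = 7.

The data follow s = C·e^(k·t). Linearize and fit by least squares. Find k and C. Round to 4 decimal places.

k = 0.7165, C = 4.8457

With ln sᵢ as the transformed response and tᵢ as the regressor:
XᵀX = [[111.0000, 19.0000]; [19.0000, 5]], rhs = [109.5101, 21.5031]ᵀ  (here Σt = 19.0000, Σ(t)² = 111.0000, Σln s = 21.5031, Σt·ln s = 109.5101).
Δ = 111.0000·5 − (19.0000)² = 194.0000; k = (109.5101·5 − 19.0000·21.5031)/194.0000 = 0.71645, ln C = (111.0000·21.5031 − 19.0000·109.5101)/194.0000 = 1.57809, so C = exp(1.57809) = 4.84571.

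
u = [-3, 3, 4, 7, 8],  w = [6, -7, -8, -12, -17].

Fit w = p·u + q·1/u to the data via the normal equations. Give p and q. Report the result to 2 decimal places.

The normal equations are: 147·p + 5·q = -291;  5·p + (9053/28224)·q = -1709/168.
Eliminating q: (9053/28224)·(row 1) − 5·(row 2) gives (4253/192)·p = (9053/28224)·(-291) − 5·(-1709/168) = -133207/3136, so p = -399621/208397.
Then q = ((-1709/168) − 5·(-399621/208397))/(9053/28224) = -7752/4253.

p = -1.92, q = -1.82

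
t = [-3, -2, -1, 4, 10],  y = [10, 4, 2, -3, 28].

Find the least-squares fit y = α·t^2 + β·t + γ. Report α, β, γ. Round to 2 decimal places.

Entries of AᵀA: Σt^2·t^2 = 10354, Σt^2·t = 1028, Σt^2 = 130, Σt·t = 130, Σt = 8, Σ1 = 5.
Moment sums: Σt^2·y = 2860, Σt·y = 228, Σy = 41.
So AᵀA·[α, β, γ]ᵀ = Aᵀy: [[10354, 1028, 130]; [1028, 130, 8]; [130, 8, 5]]·[α, β, γ]ᵀ = [2860, 228, 41]ᵀ.
Solving the 3×3 system (Gaussian elimination) gives α = 96361/181191, β = -423128/181191, γ = -114205/60397.

α = 0.53, β = -2.34, γ = -1.89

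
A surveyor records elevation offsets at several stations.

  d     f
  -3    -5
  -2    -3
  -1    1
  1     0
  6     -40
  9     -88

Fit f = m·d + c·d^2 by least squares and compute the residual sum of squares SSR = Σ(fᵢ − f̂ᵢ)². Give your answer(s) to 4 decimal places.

SSR = 7.4462

Compute the Gram sums: Σd·d = 132, Σd·d^2 = 910, Σd^2·d^2 = 7956.
And Σd·f = -1012, Σd^2·f = -8624.
So AᵀA·[m, c]ᵀ = Aᵀf: [[132, 910]; [910, 7956]]·[m, c]ᵀ = [-1012, -8624]ᵀ.
Determinant 132·7956 − 910² = 222092.
m = ((-1012)·7956 − 910·(-8624))/222092 = -3916/4271; c = (132·(-8624) − 910·(-1012))/222092 = -54362/55523.
Residuals: 58919/55523, -50937/55523, 58977/55523, 105270/55523, 41560/55523, -24530/55523; SSR = 413433/55523.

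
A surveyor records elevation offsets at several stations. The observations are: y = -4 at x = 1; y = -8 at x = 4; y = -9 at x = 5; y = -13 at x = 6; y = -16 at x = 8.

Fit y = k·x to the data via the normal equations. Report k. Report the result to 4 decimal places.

Forming MᵀM = [[142]] and Mᵀy = [-287]ᵀ gives MᵀM·[k]ᵀ = Mᵀy.
Hence k = -287 / 142 ≈ -2.02113.

k = -2.0211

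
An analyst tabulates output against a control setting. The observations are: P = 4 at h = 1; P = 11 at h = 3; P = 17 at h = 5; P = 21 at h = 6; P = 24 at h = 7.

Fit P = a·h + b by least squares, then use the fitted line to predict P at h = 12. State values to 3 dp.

P̂ = 40.690

Compute the Gram sums: Σh·h = 120, Σh = 22, Σ1 = 5.
Right-hand side: Σh·P = 416, ΣP = 77.
Normal equations: [[120, 22]; [22, 5]]·[a, b]ᵀ = [416, 77]ᵀ.
det = 120·5 − 22² = 116.
a = (416·5 − 22·77)/116 = 193/58; b = (120·77 − 22·416)/116 = 22/29.
At h = 12: P̂ = (193/58)·(12) + (22/29)·(1) = 1180/29.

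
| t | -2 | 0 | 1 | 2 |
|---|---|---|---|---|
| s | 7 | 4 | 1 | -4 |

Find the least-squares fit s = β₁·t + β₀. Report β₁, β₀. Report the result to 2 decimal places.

AᵀA·[β₁, β₀]ᵀ = Aᵀs reads: 9·β₁ + 1·β₀ = -21;  1·β₁ + 4·β₀ = 8.
(Σt·t = 9, Σt = 1, Σ1 = 4, Σt·s = -21, Σs = 8.)
Eliminating β₀: 4·(row 1) − 1·(row 2) gives 35·β₁ = 4·(-21) − 1·8 = -92, so β₁ = -92/35.
Then β₀ = (8 − 1·(-92/35))/4 = 93/35.

β₁ = -2.63, β₀ = 2.66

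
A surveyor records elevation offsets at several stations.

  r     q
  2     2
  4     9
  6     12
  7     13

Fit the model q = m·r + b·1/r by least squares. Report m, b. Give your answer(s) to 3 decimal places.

m = 2.048, b = -3.006

The normal system MᵀM·[m, b]ᵀ = Mᵀq is [[105, 4]; [4, 2545/7056]]·[m, b]ᵀ = [203, 199/28]ᵀ.
Δ = 105·(2545/7056) − 4² = 7349/336.
m = (203·(2545/7056) − 4·(199/28))/(7349/336) = 45149/22047; b = (105·(199/28) − 4·203)/(7349/336) = -22092/7349.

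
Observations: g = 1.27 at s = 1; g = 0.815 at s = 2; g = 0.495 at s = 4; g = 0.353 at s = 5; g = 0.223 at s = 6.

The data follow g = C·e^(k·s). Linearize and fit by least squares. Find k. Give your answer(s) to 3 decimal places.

k = -0.328

With ln gᵢ as the transformed response and sᵢ as the regressor:
Over the data: Σs = 18.0000, Σ(s)² = 82.0000, Σln g = -3.2106, Σs·ln g = -17.1928.
Normal system: [[82.0000, 18.0000]; [18.0000, 5]]·[k, ln C]ᵀ = [-17.1928, -3.2106]ᵀ.
Δ = 82.0000·5 − (18.0000)² = 86.0000; k = (-17.1928·5 − 18.0000·-3.2106)/86.0000 = -0.32759, ln C = (82.0000·-3.2106 − 18.0000·-17.1928)/86.0000 = 0.53721.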